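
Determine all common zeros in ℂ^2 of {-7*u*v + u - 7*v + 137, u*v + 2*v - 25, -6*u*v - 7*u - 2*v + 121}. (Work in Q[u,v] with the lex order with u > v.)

{(3, 5)}

Compute a lex Gröbner basis by Buchberger's algorithm.
f_1 = -7*u*v + u - 7*v + 137, LT = u*v.
f_2 = u*v + 2*v - 25, LT = u*v.
f_3 = -6*u*v - 7*u - 2*v + 121, LT = u*v.

S(f_1,f_2): lcm = u*v. S = -1/7*u - v + 38/7.
  reduce S modulo (f_1, f_2, f_3):
  remainder -1/7*u - v + 38/7 ≠ 0; add h_4 = -1/7*u - v + 38/7 to the basis.

S(f_1,f_3): lcm = u*v. S = -55/42*u + 2/3*v + 25/42.
  reduce S modulo (f_1, f_2, f_3, h_4):
  remainder 59/6*v - 295/6 ≠ 0; add h_5 = 59/6*v - 295/6 to the basis.

The other S-polynomials (S(f_2,f_3), S(f_1,h_4), S(f_2,h_4), S(f_3,h_4), S(f_1,h_5), S(f_2,h_5), S(f_3,h_5), S(h_4,h_5)) all reduce to 0 modulo the current basis, so we have a Gröbner basis.
Inter-reduce: drop elements whose leading term is divisible by another's, tail-reduce, and make monic.
Reduced Gröbner basis: {u - 3, v - 5}.

The lex basis is triangular: the last element involves only v. Solving v - 5 = 0 gives v ∈ {5}; substituting each value into the earlier elements determines the remaining variables.
  v = 5: the earlier basis element becomes u - 3 = 0, giving u = 3 — point (3, 5).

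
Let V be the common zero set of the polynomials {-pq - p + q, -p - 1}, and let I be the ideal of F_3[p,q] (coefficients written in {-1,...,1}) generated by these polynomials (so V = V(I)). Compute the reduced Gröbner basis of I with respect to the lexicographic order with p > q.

f_1 = -pq - p + q, LT = pq.
f_2 = -p - 1, LT = p.

S(f_1,f_2): lcm = pq. S = p + q.
  leading term p: subtract (-1)·f_2 from p + q → q - 1
  leading term q: no divisor's leading term divides it; move q to the remainder.
  leading term 1: no divisor's leading term divides it; move -1 to the remainder.
  remainder q - 1 ≠ 0; add g_3 = q - 1 to the basis.

The other S-polynomials (S(f_1,g_3), S(f_2,g_3)) all reduce to 0 modulo the current basis, so we have a Gröbner basis.
Inter-reduce: drop elements whose leading term is divisible by another's, tail-reduce, and make monic.

G = {p + 1, q - 1}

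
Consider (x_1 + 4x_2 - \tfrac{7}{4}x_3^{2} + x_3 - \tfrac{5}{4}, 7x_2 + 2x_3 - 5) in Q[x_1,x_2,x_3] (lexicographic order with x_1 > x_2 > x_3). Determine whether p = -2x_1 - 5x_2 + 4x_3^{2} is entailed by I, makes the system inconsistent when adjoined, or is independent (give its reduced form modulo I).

First compute the reduced Gröbner basis of I by Buchberger's algorithm.
f_1 = x_1 + 4x_2 - \tfrac{7}{4}x_3^{2} + x_3 - \tfrac{5}{4}, LT = x_1.
f_2 = 7x_2 + 2x_3 - 5, LT = x_2.

The S-polynomials (S(f_1,f_2)) all reduce to 0 modulo the current basis, so we have a Gröbner basis.
Inter-reduce: drop elements whose leading term is divisible by another's, tail-reduce, and make monic.
Reduced Gröbner basis: {x_1 - \tfrac{7}{4}x_3^{2} - \tfrac{1}{7}x_3 + \tfrac{45}{28}, x_2 + \tfrac{2}{7}x_3 - \tfrac{5}{7}}.
Label its elements g_1 = x_1 - \tfrac{7}{4}x_3^{2} - \tfrac{1}{7}x_3 + \tfrac{45}{28}, g_2 = x_2 + \tfrac{2}{7}x_3 - \tfrac{5}{7}.

Reduce p = -2x_1 - 5x_2 + 4x_3^{2} modulo G:
  leading term x_1: subtract (-2)·g_1 from -2x_1 - 5x_2 + 4x_3^{2} → -5x_2 + \tfrac{1}{2}x_3^{2} - \tfrac{2}{7}x_3 + \tfrac{45}{14}
  leading term x_2: subtract (-5)·g_2 from -5x_2 + \tfrac{1}{2}x_3^{2} - \tfrac{2}{7}x_3 + \tfrac{45}{14} → \tfrac{1}{2}x_3^{2} + \tfrac{8}{7}x_3 - \tfrac{5}{14}
  leading term x_3^{2}: no divisor's leading term divides it; move \tfrac{1}{2}x_3^{2} to the remainder.
  leading term x_3: no divisor's leading term divides it; move \tfrac{8}{7}x_3 to the remainder.
  leading term 1: no divisor's leading term divides it; move -\tfrac{5}{14} to the remainder.
  normal form = \tfrac{1}{2}x_3^{2} + \tfrac{8}{7}x_3 - \tfrac{5}{14}.
The normal form is nonzero, so p ∉ I. Since p minus its normal form lies in I, I + (p) = I + (r) where r = \tfrac{1}{2}x_3^{2} + \tfrac{8}{7}x_3 - \tfrac{5}{14}; decide whether this ideal is the whole ring.
Run Buchberger on G together with r (pairs among the g_i already reduce to 0 since G is a Gröbner basis):
g_1 = x_1 - \tfrac{7}{4}x_3^{2} - \tfrac{1}{7}x_3 + \tfrac{45}{28}, LT = x_1.
g_2 = x_2 + \tfrac{2}{7}x_3 - \tfrac{5}{7}, LT = x_2.
r = \tfrac{1}{2}x_3^{2} + \tfrac{8}{7}x_3 - \tfrac{5}{14}, LT = x_3^{2}.

The S-polynomials (S(g_1,g_2), S(g_1,r), S(g_2,r)) all reduce to 0 modulo the current basis, so we have a Gröbner basis.
Inter-reduce: drop elements whose leading term is divisible by another's, tail-reduce, and make monic.
Reduced Gröbner basis: {x_1 + \tfrac{27}{7}x_3 + \tfrac{5}{14}, x_2 + \tfrac{2}{7}x_3 - \tfrac{5}{7}, x_3^{2} + \tfrac{16}{7}x_3 - \tfrac{5}{7}}.
The reduced Gröbner basis of I + (p) is {x_1 + \tfrac{27}{7}x_3 + \tfrac{5}{14}, x_2 + \tfrac{2}{7}x_3 - \tfrac{5}{7}, x_3^{2} + \tfrac{16}{7}x_3 - \tfrac{5}{7}} ≠ {1}, a proper ideal, so the enlarged system stays consistent: p is independent of I, with normal form \tfrac{1}{2}x_3^{2} + \tfrac{8}{7}x_3 - \tfrac{5}{14}.

-2x_1 - 5x_2 + 4x_3^{2} is independent of I; its normal form modulo I is \tfrac{1}{2}x_3^{2} + \tfrac{8}{7}x_3 - \tfrac{5}{14}.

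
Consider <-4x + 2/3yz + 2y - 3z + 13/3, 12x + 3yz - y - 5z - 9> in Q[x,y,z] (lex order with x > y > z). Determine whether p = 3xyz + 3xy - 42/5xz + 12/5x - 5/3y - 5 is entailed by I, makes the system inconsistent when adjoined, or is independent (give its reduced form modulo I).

First compute the reduced Gröbner basis of I by Buchberger's algorithm.
f_1 = -4x + 2/3yz + 2y - 3z + 13/3, LT = x.
f_2 = 12x + 3yz - y - 5z - 9, LT = x.

S(f_1,f_2): lcm = x. S = -5/12yz - 5/12y + 7/6z - 1/3.
  leading term yz: no divisor's leading term divides it; move -5/12yz to the remainder.
  leading term y: no divisor's leading term divides it; move -5/12y to the remainder.
  leading term z: no divisor's leading term divides it; move 7/6z to the remainder.
  leading term 1: no divisor's leading term divides it; move -1/3 to the remainder.
  remainder -5/12yz - 5/12y + 7/6z - 1/3 ≠ 0; add h_3 = -5/12yz - 5/12y + 7/6z - 1/3 to the basis.

The other S-polynomials (S(f_1,h_3), S(f_2,h_3)) all reduce to 0 modulo the current basis, so we have a Gröbner basis.
Inter-reduce: drop elements whose leading term is divisible by another's, tail-reduce, and make monic.
Reduced Gröbner basis: {x - 1/3y + 17/60z - 19/20, yz + y - 14/5z + 4/5}.
Label its elements g_1 = x - 1/3y + 17/60z - 19/20, g_2 = yz + y - 14/5z + 4/5.

Reduce p = 3xyz + 3xy - 42/5xz + 12/5x - 5/3y - 5 modulo G:
  leading term xyz: subtract (3yz)·g_1 from 3xyz + 3xy - 42/5xz + 12/5x - 5/3y - 5 → 3xy - 42/5xz + 12/5x + y^2z - 17/20yz^2 + 57/20yz - 5/3y - 5
  leading term xy: subtract (3y)·g_1 from 3xy - 42/5xz + 12/5x + y^2z - 17/20yz^2 + 57/20yz - 5/3y - 5 → -42/5xz + 12/5x + y^2z + y^2 - 17/20yz^2 + 2yz + 71/60y - 5
  leading term xz: subtract (-42/5z)·g_1 from -42/5xz + 12/5x + y^2z + y^2 - 17/20yz^2 + 2yz + 71/60y - 5 → 12/5x + y^2z + y^2 - 17/20yz^2 - 4/5yz + 71/60y + 119/50z^2 - 399/50z - 5
  leading term x: subtract (12/5)·g_1 from 12/5x + y^2z + y^2 - 17/20yz^2 - 4/5yz + 71/60y + 119/50z^2 - 399/50z - 5 → y^2z + y^2 - 17/20yz^2 - 4/5yz + 119/60y + 119/50z^2 - 433/50z - 68/25
  leading term y^2z: subtract (y)·g_2 from y^2z + y^2 - 17/20yz^2 - 4/5yz + 119/60y + 119/50z^2 - 433/50z - 68/25 → -17/20yz^2 + 2yz + 71/60y + 119/50z^2 - 433/50z - 68/25
  leading term yz^2: subtract (-17/20z)·g_2 from -17/20yz^2 + 2yz + 71/60y + 119/50z^2 - 433/50z - 68/25 → 57/20yz + 71/60y - 399/50z - 68/25
  leading term yz: subtract (57/20)·g_2 from 57/20yz + 71/60y - 399/50z - 68/25 → -5/3y - 5
  leading term y: no divisor's leading term divides it; move -5/3y to the remainder.
  leading term 1: no divisor's leading term divides it; move -5 to the remainder.
  normal form = -5/3y - 5.
The normal form is nonzero, so p ∉ I. Since p minus its normal form lies in I, I + (p) = I + (r) where r = -5/3y - 5; decide whether this ideal is the whole ring.
Run Buchberger on G together with r (pairs among the g_i already reduce to 0 since G is a Gröbner basis):
g_1 = x - 1/3y + 17/60z - 19/20, LT = x.
g_2 = yz + y - 14/5z + 4/5, LT = yz.
r = -5/3y - 5, LT = y.

S(g_2,r): lcm = yz. S = y - 29/5z + 4/5.
  leading term y: subtract (-3/5)·r from y - 29/5z + 4/5 → -29/5z - 11/5
  leading term z: no divisor's leading term divides it; move -29/5z to the remainder.
  leading term 1: no divisor's leading term divides it; move -11/5 to the remainder.
  remainder -29/5z - 11/5 ≠ 0; add m_4 = -29/5z - 11/5 to the basis.

The other S-polynomials (S(g_1,g_2), S(g_1,r), S(g_1,m_4), S(g_2,m_4), S(r,m_4)) all reduce to 0 modulo the current basis, so we have a Gröbner basis.
Inter-reduce: drop elements whose leading term is divisible by another's, tail-reduce, and make monic.
Reduced Gröbner basis: {x - 5/87, y + 3, z + 11/29}.
The reduced Gröbner basis of I + (p) is {x - 5/87, y + 3, z + 11/29} ≠ {1}, a proper ideal, so the enlarged system stays consistent: p is independent of I, with normal form -5/3y - 5.

3xyz + 3xy - 42/5xz + 12/5x - 5/3y - 5 is independent of I; its normal form modulo I is -5/3y - 5.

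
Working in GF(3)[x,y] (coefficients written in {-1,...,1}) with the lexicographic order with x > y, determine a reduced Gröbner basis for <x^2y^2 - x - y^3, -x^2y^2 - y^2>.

G = {x + y^3 + y^2, y^8 - y^7 + y^6 + y^2}

f_1 = x^2y^2 - x - y^3, LT = x^2y^2.
f_2 = -x^2y^2 - y^2, LT = x^2y^2.

S(f_1,f_2): lcm = x^2y^2. S = -x - y^3 - y^2.
  leading term x: no divisor's leading term divides it; move -x to the remainder.
  leading term y^3: no divisor's leading term divides it; move -y^3 to the remainder.
  leading term y^2: no divisor's leading term divides it; move -y^2 to the remainder.
  remainder -x - y^3 - y^2 ≠ 0; add g_3 = -x - y^3 - y^2 to the basis.

S(f_1,g_3): lcm = x^2y^2. S = -xy^5 - xy^4 - x - y^3.
  leading term xy^5: subtract (y^5)·g_3 from -xy^5 - xy^4 - x - y^3 → -xy^4 - x + y^8 + y^7 - y^3
  leading term xy^4: subtract (y^4)·g_3 from -xy^4 - x + y^8 + y^7 - y^3 → -x + y^8 - y^7 + y^6 - y^3
  leading term x: subtract (1)·g_3 from -x + y^8 - y^7 + y^6 - y^3 → y^8 - y^7 + y^6 + y^2
  leading term y^8: no divisor's leading term divides it; move y^8 to the remainder.
  leading term y^7: no divisor's leading term divides it; move -y^7 to the remainder.
  leading term y^6: no divisor's leading term divides it; move y^6 to the remainder.
  leading term y^2: no divisor's leading term divides it; move y^2 to the remainder.
  remainder y^8 - y^7 + y^6 + y^2 ≠ 0; add g_4 = y^8 - y^7 + y^6 + y^2 to the basis.

S(f_2,g_3): lcm = x^2y^2. S = -xy^5 - xy^4 + y^2.
  leading term xy^5: subtract (y^5)·g_3 from -xy^5 - xy^4 + y^2 → -xy^4 + y^8 + y^7 + y^2
  leading term xy^4: subtract (y^4)·g_3 from -xy^4 + y^8 + y^7 + y^2 → y^8 - y^7 + y^6 + y^2
  leading term y^8: subtract (1)·g_4 from y^8 - y^7 + y^6 + y^2 → 0
  remainder 0.

S(f_1,g_4): lcm = x^2y^8. S = x^2y^7 - x^2y^6 - x^2y^2 - xy^6 - y^9.
  leading term x^2y^7: subtract (y^5)·f_1 from x^2y^7 - x^2y^6 - x^2y^2 - xy^6 - y^9 → -x^2y^6 - x^2y^2 - xy^6 + xy^5 - y^9 + y^8
  leading term x^2y^6: subtract (-y^4)·f_1 from -x^2y^6 - x^2y^2 - xy^6 + xy^5 - y^9 + y^8 → -x^2y^2 - xy^6 + xy^5 - xy^4 - y^9 + y^8 - y^7
  leading term x^2y^2: subtract (-1)·f_1 from -x^2y^2 - xy^6 + xy^5 - xy^4 - y^9 + y^8 - y^7 → -xy^6 + xy^5 - xy^4 - x - y^9 + y^8 - y^7 - y^3
  leading term xy^6: subtract (y^6)·g_3 from -xy^6 + xy^5 - xy^4 - x - y^9 + y^8 - y^7 - y^3 → xy^5 - xy^4 - x - y^8 - y^7 - y^3
  leading term xy^5: subtract (-y^5)·g_3 from xy^5 - xy^4 - x - y^8 - y^7 - y^3 → -xy^4 - x + y^8 + y^7 - y^3
  leading term xy^4: subtract (y^4)·g_3 from -xy^4 - x + y^8 + y^7 - y^3 → -x + y^8 - y^7 + y^6 - y^3
  leading term x: subtract (1)·g_3 from -x + y^8 - y^7 + y^6 - y^3 → y^8 - y^7 + y^6 + y^2
  leading term y^8: subtract (1)·g_4 from y^8 - y^7 + y^6 + y^2 → 0
  remainder 0.

S(f_2,g_4): lcm = x^2y^8. S = x^2y^7 - x^2y^6 - x^2y^2 + y^8.
  leading term x^2y^7: subtract (y^5)·f_1 from x^2y^7 - x^2y^6 - x^2y^2 + y^8 → -x^2y^6 - x^2y^2 + xy^5 - y^8
  leading term x^2y^6: subtract (-y^4)·f_1 from -x^2y^6 - x^2y^2 + xy^5 - y^8 → -x^2y^2 + xy^5 - xy^4 - y^8 - y^7
  leading term x^2y^2: subtract (-1)·f_1 from -x^2y^2 + xy^5 - xy^4 - y^8 - y^7 → xy^5 - xy^4 - x - y^8 - y^7 - y^3
  leading term xy^5: subtract (-y^5)·g_3 from xy^5 - xy^4 - x - y^8 - y^7 - y^3 → -xy^4 - x + y^8 + y^7 - y^3
  leading term xy^4: subtract (y^4)·g_3 from -xy^4 - x + y^8 + y^7 - y^3 → -x + y^8 - y^7 + y^6 - y^3
  leading term x: subtract (1)·g_3 from -x + y^8 - y^7 + y^6 - y^3 → y^8 - y^7 + y^6 + y^2
  leading term y^8: subtract (1)·g_4 from y^8 - y^7 + y^6 + y^2 → 0
  remainder 0.

S(g_3,g_4): leading monomials are coprime, so the S-polynomial reduces to 0 (Buchberger's first criterion).
Every S-polynomial of the final basis reduces to 0, so we have a Gröbner basis.
Inter-reduce: drop elements whose leading term is divisible by another's, tail-reduce, and make monic.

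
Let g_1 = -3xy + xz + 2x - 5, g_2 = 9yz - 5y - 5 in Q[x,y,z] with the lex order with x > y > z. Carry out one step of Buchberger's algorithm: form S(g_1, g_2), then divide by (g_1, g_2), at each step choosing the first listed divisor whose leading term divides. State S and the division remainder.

S(g_1, g_2) = 5/9xy - 1/3xz^2 - 2/3xz + 5/9x + 5/3z; remainder on division = -1/3xz^2 - 13/27xz + 25/27x + 5/3z - 25/27.

lcm(LM(g_1), LM(g_2)) = xyz.
S = (lcm/LT(g_1))·g_1 − (lcm/LT(g_2))·g_2 = 5/9xy - 1/3xz^2 - 2/3xz + 5/9x + 5/3z.
Reduce S modulo (g_1, g_2) in that order:
  leading term xy: subtract (-5/27)·g_1 from 5/9xy - 1/3xz^2 - 2/3xz + 5/9x + 5/3z → -1/3xz^2 - 13/27xz + 25/27x + 5/3z - 25/27
  leading term xz^2: no divisor's leading term divides it; move -1/3xz^2 to the remainder.
  leading term xz: no divisor's leading term divides it; move -13/27xz to the remainder.
  leading term x: no divisor's leading term divides it; move 25/27x to the remainder.
  leading term z: no divisor's leading term divides it; move 5/3z to the remainder.
  leading term 1: no divisor's leading term divides it; move -25/27 to the remainder.
The remainder -1/3xz^2 - 13/27xz + 25/27x + 5/3z - 25/27 is nonzero, so it would be added as the next basis element.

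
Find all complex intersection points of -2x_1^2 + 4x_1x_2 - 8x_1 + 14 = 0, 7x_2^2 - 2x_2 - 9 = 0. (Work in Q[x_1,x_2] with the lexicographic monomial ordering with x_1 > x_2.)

Compute a lex Gröbner basis by Buchberger's algorithm.
f_1 = -2x_1^2 + 4x_1x_2 - 8x_1 + 14, LT = x_1^2.
f_2 = 7x_2^2 - 2x_2 - 9, LT = x_2^2.

The S-polynomials (S(f_1,f_2)) all reduce to 0 modulo the current basis, so we have a Gröbner basis.
Inter-reduce: drop elements whose leading term is divisible by another's, tail-reduce, and make monic.
Reduced Gröbner basis: {x_1^2 - 2x_1x_2 + 4x_1 - 7, x_2^2 - 2/7x_2 - 9/7}.

Elimination: the polynomial x_2^2 - 2/7x_2 - 9/7 lies in the elimination ideal for x_2, so x_2 ∈ {-1, 9/7}. For each such x_2, the remaining basis elements (now univariate) give the rest of the solution.
  x_2 = -1: the earlier basis element becomes x_1^2 + 6x_1 - 7 = 0, giving x_1 = -7, 1 — points (-7, -1), (1, -1).
  x_2 = 9/7: the earlier basis element becomes x_1^2 + 10/7x_1 - 7 = 0, giving x_1 = -5/7 + 4*sqrt(23)/7, -4*sqrt(23)/7 - 5/7 — points (-5/7 + 4*sqrt(23)/7, 9/7), (-4*sqrt(23)/7 - 5/7, 9/7).
A lex Gröbner basis triangularizes the system, enabling back-substitution.

{(-7, -1), (1, -1), (-5/7 + 4*sqrt(23)/7, 9/7), (-4*sqrt(23)/7 - 5/7, 9/7)}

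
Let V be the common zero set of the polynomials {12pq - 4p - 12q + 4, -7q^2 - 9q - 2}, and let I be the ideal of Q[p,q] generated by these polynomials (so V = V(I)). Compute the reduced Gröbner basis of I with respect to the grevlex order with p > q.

G = {q^2 + 9/7q + 2/7, p - 1}

f_1 = 12pq - 4p - 12q + 4, LT = pq.
f_2 = -7q^2 - 9q - 2, LT = q^2.

S(f_1,f_2): lcm = pq^2. S = -34/21pq - q^2 - 2/7p + 1/3q.
  leading term pq: subtract (-17/126)·f_1 from -34/21pq - q^2 - 2/7p + 1/3q → -q^2 - 52/63p - 9/7q + 34/63
  leading term q^2: subtract (1/7)·f_2 from -q^2 - 52/63p - 9/7q + 34/63 → -52/63p + 52/63
  leading term p: no divisor's leading term divides it; move -52/63p to the remainder.
  leading term 1: no divisor's leading term divides it; move 52/63 to the remainder.
  remainder -52/63p + 52/63 ≠ 0; add g_3 = -52/63p + 52/63 to the basis.

The other S-polynomials (S(f_1,g_3), S(f_2,g_3)) all reduce to 0 modulo the current basis, so we have a Gröbner basis.
Inter-reduce: drop elements whose leading term is divisible by another's, tail-reduce, and make monic.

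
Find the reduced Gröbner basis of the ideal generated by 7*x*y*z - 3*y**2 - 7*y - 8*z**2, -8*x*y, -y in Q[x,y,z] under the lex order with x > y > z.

G = {y, z**2}

This is the nonlinear analogue of row-reducing a linear system.

f_1 = 7*x*y*z - 3*y**2 - 7*y - 8*z**2, LT = x*y*z.
f_2 = -8*x*y, LT = x*y.
f_3 = -y, LT = y.

S(f_1,f_2): lcm = x*y*z. S = -3/7*y**2 - y - 8/7*z**2.
  leading term y**2: subtract (3/7*y)·f_3 from -3/7*y**2 - y - 8/7*z**2 → -y - 8/7*z**2
  leading term y: subtract (1)·f_3 from -y - 8/7*z**2 → -8/7*z**2
  leading term z**2: no divisor's leading term divides it; move -8/7*z**2 to the remainder.
  remainder -8/7*z**2 ≠ 0; add g_4 = -8/7*z**2 to the basis.

S(f_1,f_3): lcm = x*y*z. S = -3/7*y**2 - y - 8/7*z**2.
  leading term y**2: subtract (3/7*y)·f_3 from -3/7*y**2 - y - 8/7*z**2 → -y - 8/7*z**2
  leading term y: subtract (1)·f_3 from -y - 8/7*z**2 → -8/7*z**2
  leading term z**2: subtract (1)·g_4 from -8/7*z**2 → 0
  remainder 0.

S(f_2,f_3): lcm = x*y. S = 0.
  remainder 0.

S(f_1,g_4): lcm = x*y*z**2. S = -3/7*y**2*z - y*z - 8/7*z**3.
  leading term y**2*z: subtract (3/7*y*z)·f_3 from -3/7*y**2*z - y*z - 8/7*z**3 → -y*z - 8/7*z**3
  leading term y*z: subtract (z)·f_3 from -y*z - 8/7*z**3 → -8/7*z**3
  leading term z**3: subtract (z)·g_4 from -8/7*z**3 → 0
  remainder 0.

S(f_2,g_4): leading monomials are coprime, so the S-polynomial reduces to 0 (Buchberger's first criterion).
S(f_3,g_4): leading monomials are coprime, so the S-polynomial reduces to 0 (Buchberger's first criterion).
Every S-polynomial of the final basis reduces to 0, so we have a Gröbner basis.
Inter-reduce: drop elements whose leading term is divisible by another's, tail-reduce, and make monic.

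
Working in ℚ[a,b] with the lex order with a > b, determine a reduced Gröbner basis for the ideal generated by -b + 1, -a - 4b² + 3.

f_1 = -b + 1, LT = b.
f_2 = -a - 4b² + 3, LT = a.

S(f_1,f_2): leading monomials are coprime, so the S-polynomial reduces to 0 (Buchberger's first criterion).
Every S-polynomial of the final basis reduces to 0, so we have a Gröbner basis.

G = {a + 1, b - 1}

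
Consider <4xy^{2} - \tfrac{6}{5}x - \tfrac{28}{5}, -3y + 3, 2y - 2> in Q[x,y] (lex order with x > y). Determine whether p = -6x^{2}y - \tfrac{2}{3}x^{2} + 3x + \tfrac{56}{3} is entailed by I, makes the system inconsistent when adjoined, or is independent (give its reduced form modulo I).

Adjoining -6x^{2}y - \tfrac{2}{3}x^{2} + 3x + \tfrac{56}{3} makes the ideal the whole ring: the system is inconsistent.

First compute the reduced Gröbner basis of I by Buchberger's algorithm.
f_1 = 4xy^{2} - \tfrac{6}{5}x - \tfrac{28}{5}, LT = xy^{2}.
f_2 = -3y + 3, LT = y.
f_3 = 2y - 2, LT = y.

S(f_1,f_2): lcm = xy^{2}. S = xy - \tfrac{3}{10}x - \tfrac{7}{5}.
  leading term xy: subtract (-\tfrac{1}{3}x)·f_2 from xy - \tfrac{3}{10}x - \tfrac{7}{5} → \tfrac{7}{10}x - \tfrac{7}{5}
  leading term x: no divisor's leading term divides it; move \tfrac{7}{10}x to the remainder.
  leading term 1: no divisor's leading term divides it; move -\tfrac{7}{5} to the remainder.
  remainder \tfrac{7}{10}x - \tfrac{7}{5} ≠ 0; add h_4 = \tfrac{7}{10}x - \tfrac{7}{5} to the basis.

S(f_1,f_3): lcm = xy^{2}. S = xy - \tfrac{3}{10}x - \tfrac{7}{5}.
  leading term xy: subtract (-\tfrac{1}{3}x)·f_2 from xy - \tfrac{3}{10}x - \tfrac{7}{5} → \tfrac{7}{10}x - \tfrac{7}{5}
  leading term x: subtract (1)·h_4 from \tfrac{7}{10}x - \tfrac{7}{5} → 0
  remainder 0.

S(f_2,f_3): lcm = y. S = 0.
  remainder 0.

S(f_1,h_4): lcm = xy^{2}. S = -\tfrac{3}{10}x + 2y^{2} - \tfrac{7}{5}.
  leading term x: subtract (-\tfrac{3}{7})·h_4 from -\tfrac{3}{10}x + 2y^{2} - \tfrac{7}{5} → 2y^{2} - 2
  leading term y^{2}: subtract (-\tfrac{2}{3}y)·f_2 from 2y^{2} - 2 → 2y - 2
  leading term y: subtract (-\tfrac{2}{3})·f_2 from 2y - 2 → 0
  remainder 0.

S(f_2,h_4): leading monomials are coprime, so the S-polynomial reduces to 0 (Buchberger's first criterion).
S(f_3,h_4): leading monomials are coprime, so the S-polynomial reduces to 0 (Buchberger's first criterion).
Every S-polynomial of the final basis reduces to 0, so we have a Gröbner basis.
Inter-reduce: drop elements whose leading term is divisible by another's, tail-reduce, and make monic.
Reduced Gröbner basis: {x - 2, y - 1}.
Label its elements g_1 = x - 2, g_2 = y - 1.

Reduce p = -6x^{2}y - \tfrac{2}{3}x^{2} + 3x + \tfrac{56}{3} modulo G:
  leading term x^{2}y: subtract (-6xy)·g_1 from -6x^{2}y - \tfrac{2}{3}x^{2} + 3x + \tfrac{56}{3} → -\tfrac{2}{3}x^{2} - 12xy + 3x + \tfrac{56}{3}
  leading term x^{2}: subtract (-\tfrac{2}{3}x)·g_1 from -\tfrac{2}{3}x^{2} - 12xy + 3x + \tfrac{56}{3} → -12xy + \tfrac{5}{3}x + \tfrac{56}{3}
  leading term xy: subtract (-12y)·g_1 from -12xy + \tfrac{5}{3}x + \tfrac{56}{3} → \tfrac{5}{3}x - 24y + \tfrac{56}{3}
  leading term x: subtract (\tfrac{5}{3})·g_1 from \tfrac{5}{3}x - 24y + \tfrac{56}{3} → -24y + 22
  leading term y: subtract (-24)·g_2 from -24y + 22 → -2
  leading term 1: no divisor's leading term divides it; move -2 to the remainder.
  normal form = -2.
The normal form is nonzero, so p ∉ I. Since p minus its normal form lies in I, I + (p) = I + (r) where r = -2; decide whether this ideal is the whole ring.
Here r = -2 is a nonzero constant, hence a unit: 1 ∈ I + (p), the Gröbner basis of I + (p) is {1}, and the enlarged system has no common solution — adjoining p is inconsistent.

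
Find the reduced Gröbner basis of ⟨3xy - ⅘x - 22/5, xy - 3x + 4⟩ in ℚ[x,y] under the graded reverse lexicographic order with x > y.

f_1 = 3xy - ⅘x - 22/5, LT = xy.
f_2 = xy - 3x + 4, LT = xy.

S(f_1,f_2): lcm = xy. S = 41/15x - 82/15.
  leading term x: no divisor's leading term divides it; move 41/15x to the remainder.
  leading term 1: no divisor's leading term divides it; move -82/15 to the remainder.
  remainder 41/15x - 82/15 ≠ 0; add g_3 = 41/15x - 82/15 to the basis.

S(f_1,g_3): lcm = xy. S = -4/15x + 2y - 22/15.
  leading term x: subtract (-4/41)·g_3 from -4/15x + 2y - 22/15 → 2y - 2
  leading term y: no divisor's leading term divides it; move 2y to the remainder.
  leading term 1: no divisor's leading term divides it; move -2 to the remainder.
  remainder 2y - 2 ≠ 0; add g_4 = 2y - 2 to the basis.

The other S-polynomials (S(f_2,g_3), S(f_1,g_4), S(f_2,g_4), S(g_3,g_4)) all reduce to 0 modulo the current basis, so we have a Gröbner basis.
Inter-reduce: drop elements whose leading term is divisible by another's, tail-reduce, and make monic.

G = {x - 2, y - 1}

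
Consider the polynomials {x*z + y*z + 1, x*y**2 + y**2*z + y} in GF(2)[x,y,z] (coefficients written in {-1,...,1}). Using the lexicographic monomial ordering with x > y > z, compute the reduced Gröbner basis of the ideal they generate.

G = {x*y**2 + y**2*z + y, x*z + y*z + 1, y**3*z + y**2*z**2 + y**2 + y*z}

f_1 = x*z + y*z + 1, LT = x*z.
f_2 = x*y**2 + y**2*z + y, LT = x*y**2.

S(f_1,f_2): lcm = x*y**2*z. S = y**3*z + y**2*z**2 + y**2 + y*z.
  leading term y**3*z: no divisor's leading term divides it; move y**3*z to the remainder.
  leading term y**2*z**2: no divisor's leading term divides it; move y**2*z**2 to the remainder.
  leading term y**2: no divisor's leading term divides it; move y**2 to the remainder.
  leading term y*z: no divisor's leading term divides it; move y*z to the remainder.
  remainder y**3*z + y**2*z**2 + y**2 + y*z ≠ 0; add g_3 = y**3*z + y**2*z**2 + y**2 + y*z to the basis.

The other S-polynomials (S(f_1,g_3), S(f_2,g_3)) all reduce to 0 modulo the current basis, so we have a Gröbner basis.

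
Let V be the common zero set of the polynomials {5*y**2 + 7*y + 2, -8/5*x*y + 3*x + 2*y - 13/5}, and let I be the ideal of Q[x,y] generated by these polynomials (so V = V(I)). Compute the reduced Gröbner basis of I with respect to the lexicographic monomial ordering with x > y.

G = {x + 10/91*y - 81/91, y**2 + 7/5*y + 2/5}

This is the nonlinear analogue of row-reducing a linear system.

f_1 = 5*y**2 + 7*y + 2, LT = y**2.
f_2 = -8/5*x*y + 3*x + 2*y - 13/5, LT = x*y.

S(f_1,f_2): lcm = x*y**2. S = 131/40*x*y + 2/5*x + 5/4*y**2 - 13/8*y.
  leading term x*y: subtract (-131/64)·f_2 from 131/40*x*y + 2/5*x + 5/4*y**2 - 13/8*y → 2093/320*x + 5/4*y**2 + 79/32*y - 1703/320
  leading term x: no divisor's leading term divides it; move 2093/320*x to the remainder.
  leading term y**2: subtract (1/4)·f_1 from 5/4*y**2 + 79/32*y - 1703/320 → 23/32*y - 1863/320
  leading term y: no divisor's leading term divides it; move 23/32*y to the remainder.
  leading term 1: no divisor's leading term divides it; move -1863/320 to the remainder.
  remainder 2093/320*x + 23/32*y - 1863/320 ≠ 0; add g_3 = 2093/320*x + 23/32*y - 1863/320 to the basis.

S(f_1,g_3): leading monomials are coprime, so the S-polynomial reduces to 0 (Buchberger's first criterion).
S(f_2,g_3): lcm = x*y. S = -15/8*x - 10/91*y**2 - 131/364*y + 13/8.
  leading term x: subtract (-600/2093)·g_3 from -15/8*x - 10/91*y**2 - 131/364*y + 13/8 → -10/91*y**2 - 2/13*y - 4/91
  leading term y**2: subtract (-2/91)·f_1 from -10/91*y**2 - 2/13*y - 4/91 → 0
  remainder 0.

Every S-polynomial of the final basis reduces to 0, so we have a Gröbner basis.
Inter-reduce: drop elements whose leading term is divisible by another's, tail-reduce, and make monic.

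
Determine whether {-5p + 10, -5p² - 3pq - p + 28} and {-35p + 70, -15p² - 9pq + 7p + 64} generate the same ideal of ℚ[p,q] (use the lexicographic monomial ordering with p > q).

Two ideals are equal iff their reduced Gröbner bases coincide (the reduced basis is unique for a fixed ordering).
Buchberger on the first generating set:
f_1 = -5p + 10, LT = p.
f_2 = -5p² - 3pq - p + 28, LT = p².

S(f_1,f_2): lcm = p². S = -⅗pq - 11/5p + 28/5.
  reduce S modulo (f_1, f_2):
  remainder -6/5q + 6/5 ≠ 0; add g_3 = -6/5q + 6/5 to the basis.

The other S-polynomials (S(f_1,g_3), S(f_2,g_3)) all reduce to 0 modulo the current basis, so we have a Gröbner basis.
Inter-reduce: drop elements whose leading term is divisible by another's, tail-reduce, and make monic.
Reduced Gröbner basis: {p - 2, q - 1}.

Buchberger on the second generating set:
h_1 = -35p + 70, LT = p.
h_2 = -15p² - 9pq + 7p + 64, LT = p².

S(h_1,h_2): lcm = p². S = -⅗pq - 23/15p + 64/15.
  reduce S modulo (h_1, h_2):
  remainder -6/5q + 6/5 ≠ 0; add k_3 = -6/5q + 6/5 to the basis.

The other S-polynomials (S(h_1,k_3), S(h_2,k_3)) all reduce to 0 modulo the current basis, so we have a Gröbner basis.
Inter-reduce: drop elements whose leading term is divisible by another's, tail-reduce, and make monic.
Reduced Gröbner basis: {p - 2, q - 1}.

Same reduced basis, so the two generating sets span the same ideal.

Yes, the ideals are equal.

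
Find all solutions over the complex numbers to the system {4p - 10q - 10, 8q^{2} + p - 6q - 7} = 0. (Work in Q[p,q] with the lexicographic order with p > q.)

Compute a lex Gröbner basis by Buchberger's algorithm.
f_1 = 4p - 10q - 10, LT = p.
f_2 = p + 8q^{2} - 6q - 7, LT = p.

S(f_1,f_2): lcm = p. S = -8q^{2} + \tfrac{7}{2}q + \tfrac{9}{2}.
  leading term q^{2}: no divisor's leading term divides it; move -8q^{2} to the remainder.
  leading term q: no divisor's leading term divides it; move \tfrac{7}{2}q to the remainder.
  leading term 1: no divisor's leading term divides it; move \tfrac{9}{2} to the remainder.
  remainder -8q^{2} + \tfrac{7}{2}q + \tfrac{9}{2} ≠ 0; add h_3 = -8q^{2} + \tfrac{7}{2}q + \tfrac{9}{2} to the basis.

The other S-polynomials (S(f_1,h_3), S(f_2,h_3)) all reduce to 0 modulo the current basis, so we have a Gröbner basis.
Inter-reduce: drop elements whose leading term is divisible by another's, tail-reduce, and make monic.
Reduced Gröbner basis: {p - \tfrac{5}{2}q - \tfrac{5}{2}, q^{2} - \tfrac{7}{16}q - \tfrac{9}{16}}.

A lex Gröbner basis eliminates variables successively. Here q^{2} - \tfrac{7}{16}q - \tfrac{9}{16} depends only on q, with roots {-9/16, 1}; lifting each root through the earlier basis elements recovers the full solutions.
  q = -9/16: the earlier basis element becomes p - \tfrac{35}{32} = 0, giving p = 35/32 — point (35/32, -9/16).
  q = 1: the earlier basis element becomes p - 5 = 0, giving p = 5 — point (5, 1).

{(35/32, -9/16), (5, 1)}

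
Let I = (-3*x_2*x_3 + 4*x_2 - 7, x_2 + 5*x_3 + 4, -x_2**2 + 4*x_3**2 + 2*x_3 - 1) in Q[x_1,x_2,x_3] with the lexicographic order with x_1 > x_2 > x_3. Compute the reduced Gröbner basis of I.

f_1 = -3*x_2*x_3 + 4*x_2 - 7, LT = x_2*x_3.
f_2 = x_2 + 5*x_3 + 4, LT = x_2.
f_3 = -x_2**2 + 4*x_3**2 + 2*x_3 - 1, LT = x_2**2.

S(f_1,f_2): lcm = x_2*x_3. S = -4/3*x_2 - 5*x_3**2 - 4*x_3 + 7/3.
  leading term x_2: subtract (-4/3)·f_2 from -4/3*x_2 - 5*x_3**2 - 4*x_3 + 7/3 → -5*x_3**2 + 8/3*x_3 + 23/3
  leading term x_3**2: no divisor's leading term divides it; move -5*x_3**2 to the remainder.
  leading term x_3: no divisor's leading term divides it; move 8/3*x_3 to the remainder.
  leading term 1: no divisor's leading term divides it; move 23/3 to the remainder.
  remainder -5*x_3**2 + 8/3*x_3 + 23/3 ≠ 0; add g_4 = -5*x_3**2 + 8/3*x_3 + 23/3 to the basis.

S(f_1,f_3): lcm = x_2**2*x_3. S = -4/3*x_2**2 + 7/3*x_2 + 4*x_3**3 + 2*x_3**2 - x_3.
  leading term x_2**2: subtract (-4/3*x_2)·f_2 from -4/3*x_2**2 + 7/3*x_2 + 4*x_3**3 + 2*x_3**2 - x_3 → 20/3*x_2*x_3 + 23/3*x_2 + 4*x_3**3 + 2*x_3**2 - x_3
  leading term x_2*x_3: subtract (-20/9)·f_1 from 20/3*x_2*x_3 + 23/3*x_2 + 4*x_3**3 + 2*x_3**2 - x_3 → 149/9*x_2 + 4*x_3**3 + 2*x_3**2 - x_3 - 140/9
  leading term x_2: subtract (149/9)·f_2 from 149/9*x_2 + 4*x_3**3 + 2*x_3**2 - x_3 - 140/9 → 4*x_3**3 + 2*x_3**2 - 754/9*x_3 - 736/9
  leading term x_3**3: subtract (-4/5*x_3)·g_4 from 4*x_3**3 + 2*x_3**2 - 754/9*x_3 - 736/9 → 62/15*x_3**2 - 3494/45*x_3 - 736/9
  leading term x_3**2: subtract (-62/75)·g_4 from 62/15*x_3**2 - 3494/45*x_3 - 736/9 → -1886/25*x_3 - 1886/25
  leading term x_3: no divisor's leading term divides it; move -1886/25*x_3 to the remainder.
  leading term 1: no divisor's leading term divides it; move -1886/25 to the remainder.
  remainder -1886/25*x_3 - 1886/25 ≠ 0; add g_5 = -1886/25*x_3 - 1886/25 to the basis.

S(f_2,f_3): lcm = x_2**2. S = 5*x_2*x_3 + 4*x_2 + 4*x_3**2 + 2*x_3 - 1.
  leading term x_2*x_3: subtract (-5/3)·f_1 from 5*x_2*x_3 + 4*x_2 + 4*x_3**2 + 2*x_3 - 1 → 32/3*x_2 + 4*x_3**2 + 2*x_3 - 38/3
  leading term x_2: subtract (32/3)·f_2 from 32/3*x_2 + 4*x_3**2 + 2*x_3 - 38/3 → 4*x_3**2 - 154/3*x_3 - 166/3
  leading term x_3**2: subtract (-4/5)·g_4 from 4*x_3**2 - 154/3*x_3 - 166/3 → -246/5*x_3 - 246/5
  leading term x_3: subtract (15/23)·g_5 from -246/5*x_3 - 246/5 → 0
  remainder 0.

S(f_1,g_4): lcm = x_2*x_3**2. S = -4/5*x_2*x_3 + 23/15*x_2 + 7/3*x_3.
  leading term x_2*x_3: subtract (4/15)·f_1 from -4/5*x_2*x_3 + 23/15*x_2 + 7/3*x_3 → 7/15*x_2 + 7/3*x_3 + 28/15
  leading term x_2: subtract (7/15)·f_2 from 7/15*x_2 + 7/3*x_3 + 28/15 → 0
  remainder 0.

S(f_2,g_4): leading monomials are coprime, so the S-polynomial reduces to 0 (Buchberger's first criterion).
S(f_3,g_4): leading monomials are coprime, so the S-polynomial reduces to 0 (Buchberger's first criterion).
S(f_1,g_5): lcm = x_2*x_3. S = -7/3*x_2 + 7/3.
  leading term x_2: subtract (-7/3)·f_2 from -7/3*x_2 + 7/3 → 35/3*x_3 + 35/3
  leading term x_3: subtract (-875/5658)·g_5 from 35/3*x_3 + 35/3 → 0
  remainder 0.

S(f_2,g_5): leading monomials are coprime, so the S-polynomial reduces to 0 (Buchberger's first criterion).
S(f_3,g_5): leading monomials are coprime, so the S-polynomial reduces to 0 (Buchberger's first criterion).
S(g_4,g_5): lcm = x_3**2. S = -23/15*x_3 - 23/15.
  leading term x_3: subtract (5/246)·g_5 from -23/15*x_3 - 23/15 → 0
  remainder 0.

Every S-polynomial of the final basis reduces to 0, so we have a Gröbner basis.
Inter-reduce: drop elements whose leading term is divisible by another's, tail-reduce, and make monic.

G = {x_2 - 1, x_3 + 1}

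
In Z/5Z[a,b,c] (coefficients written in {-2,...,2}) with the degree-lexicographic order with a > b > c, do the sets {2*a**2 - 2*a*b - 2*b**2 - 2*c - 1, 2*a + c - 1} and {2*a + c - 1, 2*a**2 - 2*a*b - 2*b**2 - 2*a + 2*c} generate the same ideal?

Yes, the ideals are equal.

Since reduced Gröbner bases are canonical representatives of ideals under a given ordering, it suffices to compute and compare them.
Buchberger on the first generating set:
f_1 = 2*a**2 - 2*a*b - 2*b**2 - 2*c - 1, LT = a**2.
f_2 = 2*a + c - 1, LT = a.

S(f_1,f_2): lcm = a**2. S = -a*b + 2*a*c - b**2 - 2*a - c + 2.
  reduce S modulo (f_1, f_2):
  remainder -b**2 - 2*b*c - c**2 + 2*b + c + 1 ≠ 0; add g_3 = -b**2 - 2*b*c - c**2 + 2*b + c + 1 to the basis.

The other S-polynomials (S(f_1,g_3), S(f_2,g_3)) all reduce to 0 modulo the current basis, so we have a Gröbner basis.
Inter-reduce: drop elements whose leading term is divisible by another's, tail-reduce, and make monic.
Reduced Gröbner basis: {b**2 + 2*b*c + c**2 - 2*b - c - 1, a - 2*c + 2}.

Buchberger on the second generating set:
h_1 = 2*a + c - 1, LT = a.
h_2 = 2*a**2 - 2*a*b - 2*b**2 - 2*a + 2*c, LT = a**2.

S(h_1,h_2): lcm = a**2. S = a*b - 2*a*c + b**2 - 2*a - c.
  reduce S modulo (h_1, h_2):
  remainder b**2 + 2*b*c + c**2 - 2*b - c - 1 ≠ 0; add k_3 = b**2 + 2*b*c + c**2 - 2*b - c - 1 to the basis.

The other S-polynomials (S(h_1,k_3), S(h_2,k_3)) all reduce to 0 modulo the current basis, so we have a Gröbner basis.
Inter-reduce: drop elements whose leading term is divisible by another's, tail-reduce, and make monic.
Reduced Gröbner basis: {b**2 + 2*b*c + c**2 - 2*b - c - 1, a - 2*c + 2}.

These coincide, so the ideals are equal.
The choice of monomial ordering does not affect the verdict — as long as both bases are computed under the same ordering, their equality decides ideal equality.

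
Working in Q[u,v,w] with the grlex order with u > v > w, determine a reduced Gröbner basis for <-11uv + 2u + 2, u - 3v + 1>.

f_1 = -11uv + 2u + 2, LT = uv.
f_2 = u - 3v + 1, LT = u.

S(f_1,f_2): lcm = uv. S = 3v^{2} - \tfrac{2}{11}u - v - \tfrac{2}{11}.
  leading term v^{2}: no divisor's leading term divides it; move 3v^{2} to the remainder.
  leading term u: subtract (-\tfrac{2}{11})·f_2 from -\tfrac{2}{11}u - v - \tfrac{2}{11} → -\tfrac{17}{11}v
  leading term v: no divisor's leading term divides it; move -\tfrac{17}{11}v to the remainder.
  remainder 3v^{2} - \tfrac{17}{11}v ≠ 0; add g_3 = 3v^{2} - \tfrac{17}{11}v to the basis.

S(f_1,g_3): lcm = uv^{2}. S = \tfrac{1}{3}uv - \tfrac{2}{11}v.
  leading term uv: subtract (-\tfrac{1}{33})·f_1 from \tfrac{1}{3}uv - \tfrac{2}{11}v → \tfrac{2}{33}u - \tfrac{2}{11}v + \tfrac{2}{33}
  leading term u: subtract (\tfrac{2}{33})·f_2 from \tfrac{2}{33}u - \tfrac{2}{11}v + \tfrac{2}{33} → 0
  remainder 0.

S(f_2,g_3): leading monomials are coprime, so the S-polynomial reduces to 0 (Buchberger's first criterion).
Every S-polynomial of the final basis reduces to 0, so we have a Gröbner basis.
Inter-reduce: drop elements whose leading term is divisible by another's, tail-reduce, and make monic.

G = {v^{2} - \tfrac{17}{33}v, u - 3v + 1}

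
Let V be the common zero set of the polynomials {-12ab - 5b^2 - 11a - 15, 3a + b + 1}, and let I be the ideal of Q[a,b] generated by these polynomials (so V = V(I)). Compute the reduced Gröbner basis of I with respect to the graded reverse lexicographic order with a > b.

f_1 = -12ab - 5b^2 - 11a - 15, LT = ab.
f_2 = 3a + b + 1, LT = a.

S(f_1,f_2): lcm = ab. S = 1/12b^2 + 11/12a - 1/3b + 5/4.
  reduce S modulo (f_1, f_2):
  remainder 1/12b^2 - 23/36b + 17/18 ≠ 0; add g_3 = 1/12b^2 - 23/36b + 17/18 to the basis.

The other S-polynomials (S(f_1,g_3), S(f_2,g_3)) all reduce to 0 modulo the current basis, so we have a Gröbner basis.
Inter-reduce: drop elements whose leading term is divisible by another's, tail-reduce, and make monic.

G = {b^2 - 23/3b + 34/3, a + 1/3b + 1/3}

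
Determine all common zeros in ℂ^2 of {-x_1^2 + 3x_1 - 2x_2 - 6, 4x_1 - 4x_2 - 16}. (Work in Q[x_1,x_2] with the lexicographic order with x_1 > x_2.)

Compute a lex Gröbner basis by Buchberger's algorithm.
f_1 = -x_1^2 + 3x_1 - 2x_2 - 6, LT = x_1^2.
f_2 = 4x_1 - 4x_2 - 16, LT = x_1.

S(f_1,f_2): lcm = x_1^2. S = x_1x_2 + x_1 + 2x_2 + 6.
  leading term x_1x_2: subtract (1/4x_2)·f_2 from x_1x_2 + x_1 + 2x_2 + 6 → x_1 + x_2^2 + 6x_2 + 6
  leading term x_1: subtract (1/4)·f_2 from x_1 + x_2^2 + 6x_2 + 6 → x_2^2 + 7x_2 + 10
  leading term x_2^2: no divisor's leading term divides it; move x_2^2 to the remainder.
  leading term x_2: no divisor's leading term divides it; move 7x_2 to the remainder.
  leading term 1: no divisor's leading term divides it; move 10 to the remainder.
  remainder x_2^2 + 7x_2 + 10 ≠ 0; add h_3 = x_2^2 + 7x_2 + 10 to the basis.

The other S-polynomials (S(f_1,h_3), S(f_2,h_3)) all reduce to 0 modulo the current basis, so we have a Gröbner basis.
Inter-reduce: drop elements whose leading term is divisible by another's, tail-reduce, and make monic.
Reduced Gröbner basis: {x_1 - x_2 - 4, x_2^2 + 7x_2 + 10}.

From the last basis element, x_2^2 + 7x_2 + 10 = 0, so x_2 takes values in {-5, -2}. Each choice, substituted upward through the basis, yields the corresponding point(s) of the solution set.
  x_2 = -5: the earlier basis element becomes x_1 + 1 = 0, giving x_1 = -1 — point (-1, -5).
  x_2 = -2: the earlier basis element becomes x_1 - 2 = 0, giving x_1 = 2 — point (2, -2).

{(-1, -5), (2, -2)}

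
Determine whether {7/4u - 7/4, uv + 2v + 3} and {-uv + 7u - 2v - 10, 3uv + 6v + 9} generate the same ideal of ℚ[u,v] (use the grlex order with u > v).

Two ideals are equal iff their reduced Gröbner bases coincide (the reduced basis is unique for a fixed ordering).
Buchberger on the first generating set:
f_1 = 7/4u - 7/4, LT = u.
f_2 = uv + 2v + 3, LT = uv.

S(f_1,f_2): lcm = uv. S = -3v - 3.
  reduce S modulo (f_1, f_2):
  remainder -3v - 3 ≠ 0; add g_3 = -3v - 3 to the basis.

The other S-polynomials (S(f_1,g_3), S(f_2,g_3)) all reduce to 0 modulo the current basis, so we have a Gröbner basis.
Inter-reduce: drop elements whose leading term is divisible by another's, tail-reduce, and make monic.
Reduced Gröbner basis: {u - 1, v + 1}.

Buchberger on the second generating set:
h_1 = -uv + 7u - 2v - 10, LT = uv.
h_2 = 3uv + 6v + 9, LT = uv.

S(h_1,h_2): lcm = uv. S = -7u + 7.
  reduce S modulo (h_1, h_2):
  remainder -7u + 7 ≠ 0; add k_3 = -7u + 7 to the basis.

S(h_1,k_3): lcm = uv. S = -7u + 3v + 10.
  reduce S modulo (h_1, h_2, k_3):
  remainder 3v + 3 ≠ 0; add k_4 = 3v + 3 to the basis.

The other S-polynomials (S(h_2,k_3), S(h_1,k_4), S(h_2,k_4), S(k_3,k_4)) all reduce to 0 modulo the current basis, so we have a Gröbner basis.
Inter-reduce: drop elements whose leading term is divisible by another's, tail-reduce, and make monic.
Reduced Gröbner basis: {u - 1, v + 1}.

Same reduced basis, so the two generating sets span the same ideal.
The same test decides containment: I ⊆ J iff every generator of I reduces to 0 modulo a Gröbner basis of J.

Yes, the ideals are equal.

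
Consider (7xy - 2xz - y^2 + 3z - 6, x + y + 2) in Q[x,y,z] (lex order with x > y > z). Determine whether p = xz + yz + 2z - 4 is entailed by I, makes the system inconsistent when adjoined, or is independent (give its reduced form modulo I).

First compute the reduced Gröbner basis of I by Buchberger's algorithm.
f_1 = 7xy - 2xz - y^2 + 3z - 6, LT = xy.
f_2 = x + y + 2, LT = x.

S(f_1,f_2): lcm = xy. S = -2/7xz - 8/7y^2 - 2y + 3/7z - 6/7.
  leading term xz: subtract (-2/7z)·f_2 from -2/7xz - 8/7y^2 - 2y + 3/7z - 6/7 → -8/7y^2 + 2/7yz - 2y + z - 6/7
  leading term y^2: no divisor's leading term divides it; move -8/7y^2 to the remainder.
  leading term yz: no divisor's leading term divides it; move 2/7yz to the remainder.
  leading term y: no divisor's leading term divides it; move -2y to the remainder.
  leading term z: no divisor's leading term divides it; move z to the remainder.
  leading term 1: no divisor's leading term divides it; move -6/7 to the remainder.
  remainder -8/7y^2 + 2/7yz - 2y + z - 6/7 ≠ 0; add h_3 = -8/7y^2 + 2/7yz - 2y + z - 6/7 to the basis.

The other S-polynomials (S(f_1,h_3), S(f_2,h_3)) all reduce to 0 modulo the current basis, so we have a Gröbner basis.
Inter-reduce: drop elements whose leading term is divisible by another's, tail-reduce, and make monic.
Reduced Gröbner basis: {x + y + 2, y^2 - 1/4yz + 7/4y - 7/8z + 3/4}.
Label its elements g_1 = x + y + 2, g_2 = y^2 - 1/4yz + 7/4y - 7/8z + 3/4.

Reduce p = xz + yz + 2z - 4 modulo G:
  leading term xz: subtract (z)·g_1 from xz + yz + 2z - 4 → -4
  leading term 1: no divisor's leading term divides it; move -4 to the remainder.
  normal form = -4.
The normal form is nonzero, so p ∉ I. Since p minus its normal form lies in I, I + (p) = I + (r) where r = -4; decide whether this ideal is the whole ring.
Here r = -4 is a nonzero constant, hence a unit: 1 ∈ I + (p), the Gröbner basis of I + (p) is {1}, and the enlarged system has no common solution — adjoining p is inconsistent.

Adjoining xz + yz + 2z - 4 makes the ideal the whole ring: the system is inconsistent.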